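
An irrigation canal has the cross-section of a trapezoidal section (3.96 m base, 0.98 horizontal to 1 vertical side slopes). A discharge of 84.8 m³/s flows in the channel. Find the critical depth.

y_c = 2.84 m

At critical depth, Q² T / (g A³) = 1, i.e. A³/T = Q²/g = 84.8²/9.81 = 733.
Trying y = 3.11 m: A³/T = 1029 — over.
Trying y = 1.94 m: A³/T = 189.4 — short.
Trying y = 2.84 m: A³/T = 737.3 — close enough.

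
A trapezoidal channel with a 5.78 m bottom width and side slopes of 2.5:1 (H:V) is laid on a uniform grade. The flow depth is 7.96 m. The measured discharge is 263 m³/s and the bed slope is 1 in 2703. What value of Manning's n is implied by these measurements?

n = 0.0389

With bottom width b = 5.78 m and side slope z = 2.5: A = (b + zy)y = (5.78 + 2.5×7.96)×7.96 = 204.4 m²; P = b + 2y√(1+z²) = 5.78 + 2×7.96×2.693 = 48.65 m.
Hydraulic radius R = A/P = 204.4/48.65 = 4.202 m.
Rearranging Manning's equation: n = (1/Q) A R^(2/3) S^(1/2) = (1/263) × 204.4 × 4.202^(2/3) × √0.00037 = 0.0389.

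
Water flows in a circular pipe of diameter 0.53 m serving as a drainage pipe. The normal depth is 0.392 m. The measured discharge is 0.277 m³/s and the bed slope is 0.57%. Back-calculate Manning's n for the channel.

n = 0.014

For a circular section of diameter D = 0.53 m at depth y = 0.392 m, the central angle is θ = 2 arccos(1 − 2y/D) = 4.141 rad. Then A = (D²/8)(θ − sin θ) = 0.1749 m² and P = Dθ/2 = 1.097 m.
Hydraulic radius R = A/P = 0.1749/1.097 = 0.1594 m.
Rearranging Manning's equation: n = (1/Q) A R^(2/3) S^(1/2) = (1/0.277) × 0.1749 × 0.1594^(2/3) × √0.0057 = 0.014.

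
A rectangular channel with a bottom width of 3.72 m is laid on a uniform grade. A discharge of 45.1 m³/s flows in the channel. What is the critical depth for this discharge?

y_c = 2.47 m

For a rectangular channel, critical depth y_c = (q²/g)^(1/3) where q = Q/b = 45.1/3.72 = 12.12 m²/s.
So y_c = (12.12²/9.81)^(1/3) = 2.47 m.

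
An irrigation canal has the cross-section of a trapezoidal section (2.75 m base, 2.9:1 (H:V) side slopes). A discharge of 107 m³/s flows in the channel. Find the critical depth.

y_c = 2.65 m

At critical depth, Q² T / (g A³) = 1, i.e. A³/T = Q²/g = 107²/9.81 = 1167.
At y = 2.15 m: A³/T = 473.6 — short.
At y = 2.65 m: A³/T = 1167 — ≈ 1167.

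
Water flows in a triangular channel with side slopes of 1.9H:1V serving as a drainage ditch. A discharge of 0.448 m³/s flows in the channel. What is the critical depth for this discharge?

At critical depth, Q² T / (g A³) = 1, i.e. A³/T = Q²/g = 0.448²/9.81 = 0.02046.
At y = 0.504 m: A³/T = 0.0587 — too large.
At y = 0.296 m: A³/T = 0.004101 — too small.
At y = 0.408 m: A³/T = 0.02041 — ≈ 0.02046.

y_c = 0.408 m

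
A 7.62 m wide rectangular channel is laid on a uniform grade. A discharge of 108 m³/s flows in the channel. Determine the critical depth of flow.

For a rectangular channel, critical depth y_c = (q²/g)^(1/3) where q = Q/b = 108/7.62 = 14.17 m²/s.
So y_c = (14.17²/9.81)^(1/3) = 2.74 m.

y_c = 2.74 m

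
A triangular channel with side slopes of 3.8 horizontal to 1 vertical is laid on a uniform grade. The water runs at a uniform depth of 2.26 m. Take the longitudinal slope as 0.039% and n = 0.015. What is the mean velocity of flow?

For a triangular section with side slope z = 3.8: A = zy² = 3.8×2.26² = 19.41 m²; P = 2y√(1+z²) = 2×2.26×3.929 = 17.76 m.
Hydraulic radius R = A/P = 19.41/17.76 = 1.093 m.
From Manning's equation, V = (1/n) R^(2/3) S^(1/2) = (1/0.015) × 1.093^(2/3) × 0.00039^(1/2) = 1.4 m/s.

V = 1.4 m/s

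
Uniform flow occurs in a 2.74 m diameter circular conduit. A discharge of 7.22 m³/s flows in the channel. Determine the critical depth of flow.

At critical depth, Q² T / (g A³) = 1, i.e. A³/T = Q²/g = 7.22²/9.81 = 5.314.
Try y = 0.954 m: A³/T = 2.333 — too small.
Try y = 1.4 m: A³/T = 10.16 — too large.
Try y = 1.18 m: A³/T = 5.283 — close enough.

y_c = 1.18 m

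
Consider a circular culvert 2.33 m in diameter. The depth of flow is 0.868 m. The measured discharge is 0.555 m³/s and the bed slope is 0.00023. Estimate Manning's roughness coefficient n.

n = 0.024

For a circular section of diameter D = 2.33 m at depth y = 0.868 m, the central angle is θ = 2 arccos(1 − 2y/D) = 2.626 rad. Then A = (D²/8)(θ − sin θ) = 1.447 m² and P = Dθ/2 = 3.059 m.
Hydraulic radius R = A/P = 1.447/3.059 = 0.4731 m.
Rearranging Manning's equation: n = (1/Q) A R^(2/3) S^(1/2) = (1/0.555) × 1.447 × 0.4731^(2/3) × √0.00023 = 0.024.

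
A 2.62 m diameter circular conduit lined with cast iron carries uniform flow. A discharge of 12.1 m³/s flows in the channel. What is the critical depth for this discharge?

y_c = 1.57 m

At critical depth, Q² T / (g A³) = 1, i.e. A³/T = Q²/g = 12.1²/9.81 = 14.92.
At y = 1.34 m: A³/T = 8.152 — short.
At y = 1.81 m: A³/T = 25.9 — over.
At y = 1.57 m: A³/T = 14.94 — ≈ 14.92.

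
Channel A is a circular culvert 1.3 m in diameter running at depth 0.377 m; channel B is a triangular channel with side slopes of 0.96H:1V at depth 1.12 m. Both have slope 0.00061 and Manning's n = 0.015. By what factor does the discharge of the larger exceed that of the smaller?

Channel A: For a circular section of diameter D = 1.3 m at depth y = 0.377 m, the central angle is θ = 2 arccos(1 − 2y/D) = 2.275 rad. Then A = (D²/8)(θ − sin θ) = 0.3195 m² and P = Dθ/2 = 1.479 m. Hydraulic radius R = A/P = 0.3195/1.479 = 0.2161 m. Q_A = (1/0.015)·0.3195·0.2161^(2/3)·√0.00061 = 0.1894 m³/s.
Channel B: For a triangular section with side slope z = 0.96: A = zy² = 0.96×1.12² = 1.204 m²; P = 2y√(1+z²) = 2×1.12×1.386 = 3.105 m. Hydraulic radius R = A/P = 1.204/3.105 = 0.3878 m. Q_B = (1/0.015)·1.204·0.3878^(2/3)·√0.00061 = 1.054 m³/s.
The larger discharge is 1.054 m³/s and the smaller is 0.1894 m³/s; the ratio is 5.57.

5.57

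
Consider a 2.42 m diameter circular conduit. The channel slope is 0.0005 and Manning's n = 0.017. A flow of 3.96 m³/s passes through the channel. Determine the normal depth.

Manning's equation rearranged: A R^(2/3) = nQ / (1·√S) = 0.017 × 3.96 / (√0.0005) = 3.011.
At y = 1.34 m: A R^(2/3) = 1.948 — short.
At y = 2 m: A R^(2/3) = 3.314 — over.
At y = 1.82 m: A R^(2/3) = 3.01 — matches.

y_n = 1.82 m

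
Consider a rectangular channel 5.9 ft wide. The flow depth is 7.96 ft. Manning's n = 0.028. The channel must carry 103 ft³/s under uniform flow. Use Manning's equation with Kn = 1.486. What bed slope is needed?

Flow area A = b·y = 5.9 × 7.96 = 46.96 ft². Wetted perimeter P = b + 2y = 5.9 + 2×7.96 = 21.82 ft.
Hydraulic radius R = A/P = 46.96/21.82 = 2.152 ft.
From Manning's equation, S = [nQ / (1.486 A R^(2/3))]² = [0.028 × 103 / (1.486 × 46.96 × 2.152^(2/3))]² = 0.000615.

S = 0.000615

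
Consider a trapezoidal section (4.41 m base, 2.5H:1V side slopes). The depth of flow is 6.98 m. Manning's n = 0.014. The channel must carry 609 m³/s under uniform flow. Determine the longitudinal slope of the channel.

S = 0.000559

With bottom width b = 4.41 m and side slope z = 2.5: A = (b + zy)y = (4.41 + 2.5×6.98)×6.98 = 152.6 m²; P = b + 2y√(1+z²) = 4.41 + 2×6.98×2.693 = 42 m.
Hydraulic radius R = A/P = 152.6/42 = 3.633 m.
From Manning's equation, S = [nQ / (1 A R^(2/3))]² = [0.014 × 609 / (1 × 152.6 × 3.633^(2/3))]² = 0.000559.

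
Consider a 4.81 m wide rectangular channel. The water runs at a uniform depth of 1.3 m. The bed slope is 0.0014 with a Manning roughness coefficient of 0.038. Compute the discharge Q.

Flow area A = b·y = 4.81 × 1.3 = 6.253 m². Wetted perimeter P = b + 2y = 4.81 + 2×1.3 = 7.41 m.
Hydraulic radius R = A/P = 6.253/7.41 = 0.8439 m.
Manning's equation: Q = (1/n) A R^(2/3) S^(1/2) = (1/0.038) × 6.253 × 0.8439^(2/3) × 0.0014^(1/2) = 5.5 m³/s.

Q = 5.5 m³/s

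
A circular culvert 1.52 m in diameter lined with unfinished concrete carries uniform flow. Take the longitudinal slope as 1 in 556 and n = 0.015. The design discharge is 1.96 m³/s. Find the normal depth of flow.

Manning's equation rearranged: A R^(2/3) = nQ / (1·√S) = 0.015 × 1.96 / (√0.001799) = 0.6932.
Try y = 0.828 m: A R^(2/3) = 0.549 — short.
Try y = 1.12 m: A R^(2/3) = 0.8501 — over.
Try y = 0.962 m: A R^(2/3) = 0.6928 — ≈ 0.6932.

y_n = 0.962 m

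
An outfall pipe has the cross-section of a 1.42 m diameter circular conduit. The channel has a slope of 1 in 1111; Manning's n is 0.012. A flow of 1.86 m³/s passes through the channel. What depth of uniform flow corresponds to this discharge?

y_n = 1.09 m

Manning's equation rearranged: A R^(2/3) = nQ / (1·√S) = 0.012 × 1.86 / (√0.0009001) = 0.744.
Trying y = 1.26 m: A R^(2/3) = 0.8407 — high.
Trying y = 1.09 m: A R^(2/3) = 0.7433 — matches.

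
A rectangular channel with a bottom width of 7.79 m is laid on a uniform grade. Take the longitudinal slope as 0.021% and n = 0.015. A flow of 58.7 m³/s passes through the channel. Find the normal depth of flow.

y_n = 4.71 m

Manning's equation rearranged: A R^(2/3) = nQ / (1·√S) = 0.015 × 58.7 / (√0.00021) = 60.76.
Try y = 3.5 m: A R^(2/3) = 40.99 — low.
Try y = 4.71 m: A R^(2/3) = 60.78 — close enough.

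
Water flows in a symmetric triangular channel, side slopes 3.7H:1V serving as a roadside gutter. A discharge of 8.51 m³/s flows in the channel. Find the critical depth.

y_c = 1.02 m

At critical depth, Q² T / (g A³) = 1, i.e. A³/T = Q²/g = 8.51²/9.81 = 7.382.
Try y = 1.21 m: A³/T = 17.75 — over.
Try y = 0.857 m: A³/T = 3.164 — short.
Try y = 1.02 m: A³/T = 7.557 — close enough.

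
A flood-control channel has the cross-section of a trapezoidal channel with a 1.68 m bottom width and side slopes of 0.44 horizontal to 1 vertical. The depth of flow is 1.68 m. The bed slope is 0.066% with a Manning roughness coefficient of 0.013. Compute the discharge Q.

Q = 6.69 m³/s

With bottom width b = 1.68 m and side slope z = 0.44: A = (b + zy)y = (1.68 + 0.44×1.68)×1.68 = 4.064 m²; P = b + 2y√(1+z²) = 1.68 + 2×1.68×1.093 = 5.351 m.
Hydraulic radius R = A/P = 4.064/5.351 = 0.7596 m.
Manning's equation: Q = (1/n) A R^(2/3) S^(1/2) = (1/0.013) × 4.064 × 0.7596^(2/3) × 0.00066^(1/2) = 6.69 m³/s.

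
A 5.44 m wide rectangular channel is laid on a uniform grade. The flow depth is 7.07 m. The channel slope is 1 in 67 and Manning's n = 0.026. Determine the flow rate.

Q = 283 m³/s

Flow area A = b·y = 5.44 × 7.07 = 38.46 m². Wetted perimeter P = b + 2y = 5.44 + 2×7.07 = 19.58 m.
Hydraulic radius R = A/P = 38.46/19.58 = 1.964 m.
Manning's equation: Q = (1/n) A R^(2/3) S^(1/2) = (1/0.026) × 38.46 × 1.964^(2/3) × 0.01493^(1/2) = 283 m³/s.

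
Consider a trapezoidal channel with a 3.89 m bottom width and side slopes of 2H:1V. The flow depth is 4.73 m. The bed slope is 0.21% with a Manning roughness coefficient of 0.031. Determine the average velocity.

V = 2.74 m/s

With bottom width b = 3.89 m and side slope z = 2: A = (b + zy)y = (3.89 + 2×4.73)×4.73 = 63.15 m²; P = b + 2y√(1+z²) = 3.89 + 2×4.73×2.236 = 25.04 m.
Hydraulic radius R = A/P = 63.15/25.04 = 2.521 m.
From Manning's equation, V = (1/n) R^(2/3) S^(1/2) = (1/0.031) × 2.521^(2/3) × 0.0021^(1/2) = 2.74 m/s.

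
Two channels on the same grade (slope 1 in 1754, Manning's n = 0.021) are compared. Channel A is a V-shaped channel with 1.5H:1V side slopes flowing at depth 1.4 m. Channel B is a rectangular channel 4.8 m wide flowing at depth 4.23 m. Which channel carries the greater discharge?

channel B

Channel A: For a triangular section with side slope z = 1.5: A = zy² = 1.5×1.4² = 2.94 m²; P = 2y√(1+z²) = 2×1.4×1.803 = 5.048 m. Hydraulic radius R = A/P = 2.94/5.048 = 0.5824 m. Q_A = (1/0.021)·2.94·0.5824^(2/3)·√0.0005701 = 2.331 m³/s.
Channel B: Flow area A = b·y = 4.8 × 4.23 = 20.3 m². Wetted perimeter P = b + 2y = 4.8 + 2×4.23 = 13.26 m. Hydraulic radius R = A/P = 20.3/13.26 = 1.531 m. Q_B = (1/0.021)·20.3·1.531^(2/3)·√0.0005701 = 30.67 m³/s.
Q_A = 2.331 m³/s vs Q_B = 30.67 m³/s, so channel B carries more.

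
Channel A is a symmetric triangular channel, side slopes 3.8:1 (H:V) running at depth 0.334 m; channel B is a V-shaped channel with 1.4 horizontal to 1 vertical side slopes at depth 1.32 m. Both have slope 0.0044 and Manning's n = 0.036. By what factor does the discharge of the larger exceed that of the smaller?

12.8

Channel A: For a triangular section with side slope z = 3.8: A = zy² = 3.8×0.334² = 0.4239 m²; P = 2y√(1+z²) = 2×0.334×3.929 = 2.625 m. Hydraulic radius R = A/P = 0.4239/2.625 = 0.1615 m. Q_A = (1/0.036)·0.4239·0.1615^(2/3)·√0.0044 = 0.2316 m³/s.
Channel B: For a triangular section with side slope z = 1.4: A = zy² = 1.4×1.32² = 2.439 m²; P = 2y√(1+z²) = 2×1.32×1.72 = 4.542 m. Hydraulic radius R = A/P = 2.439/4.542 = 0.5371 m. Q_B = (1/0.036)·2.439·0.5371^(2/3)·√0.0044 = 2.97 m³/s.
The larger discharge is 2.97 m³/s and the smaller is 0.2316 m³/s; the ratio is 12.8.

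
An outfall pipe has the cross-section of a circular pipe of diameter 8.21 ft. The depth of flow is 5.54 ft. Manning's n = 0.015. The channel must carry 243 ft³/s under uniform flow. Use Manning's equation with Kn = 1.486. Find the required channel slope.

S = 0.0013

For a circular section of diameter D = 8.21 ft at depth y = 5.54 ft, the central angle is θ = 2 arccos(1 − 2y/D) = 3.856 rad. Then A = (D²/8)(θ − sin θ) = 38.01 ft² and P = Dθ/2 = 15.83 ft.
Hydraulic radius R = A/P = 38.01/15.83 = 2.401 ft.
From Manning's equation, S = [nQ / (1.486 A R^(2/3))]² = [0.015 × 243 / (1.486 × 38.01 × 2.401^(2/3))]² = 0.0013.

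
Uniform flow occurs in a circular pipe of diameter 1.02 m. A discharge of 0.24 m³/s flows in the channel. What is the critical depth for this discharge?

At critical depth, Q² T / (g A³) = 1, i.e. A³/T = Q²/g = 0.24²/9.81 = 0.005872.
Trying y = 0.215 m: A³/T = 0.00237 — low.
Trying y = 0.309 m: A³/T = 0.009736 — high.
Trying y = 0.271 m: A³/T = 0.005849 — ≈ 0.005872.

y_c = 0.271 m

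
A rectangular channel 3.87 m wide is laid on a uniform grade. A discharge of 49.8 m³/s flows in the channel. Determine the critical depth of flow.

y_c = 2.57 m

For a rectangular channel, critical depth y_c = (q²/g)^(1/3) where q = Q/b = 49.8/3.87 = 12.87 m²/s.
So y_c = (12.87²/9.81)^(1/3) = 2.57 m.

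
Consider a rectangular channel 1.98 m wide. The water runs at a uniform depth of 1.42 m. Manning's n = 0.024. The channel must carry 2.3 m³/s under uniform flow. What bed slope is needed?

S = 0.000791

Flow area A = b·y = 1.98 × 1.42 = 2.812 m². Wetted perimeter P = b + 2y = 1.98 + 2×1.42 = 4.82 m.
Hydraulic radius R = A/P = 2.812/4.82 = 0.5833 m.
From Manning's equation, S = [nQ / (1 A R^(2/3))]² = [0.024 × 2.3 / (1 × 2.812 × 0.5833^(2/3))]² = 0.000791.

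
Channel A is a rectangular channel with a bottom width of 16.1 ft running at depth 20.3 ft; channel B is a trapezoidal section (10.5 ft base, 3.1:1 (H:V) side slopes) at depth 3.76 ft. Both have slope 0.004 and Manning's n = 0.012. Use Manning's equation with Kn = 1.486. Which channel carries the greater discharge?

channel A

Channel A: Flow area A = b·y = 16.1 × 20.3 = 326.8 ft². Wetted perimeter P = b + 2y = 16.1 + 2×20.3 = 56.7 ft. Hydraulic radius R = A/P = 326.8/56.7 = 5.764 ft. Q_A = (1.486/0.012)·326.8·5.764^(2/3)·√0.004 = 8229 ft³/s.
Channel B: With bottom width b = 10.5 ft and side slope z = 3.1: A = (b + zy)y = (10.5 + 3.1×3.76)×3.76 = 83.31 ft²; P = b + 2y√(1+z²) = 10.5 + 2×3.76×3.257 = 34.99 ft. Hydraulic radius R = A/P = 83.31/34.99 = 2.381 ft. Q_B = (1.486/0.012)·83.31·2.381^(2/3)·√0.004 = 1163 ft³/s.
Q_A = 8229 ft³/s vs Q_B = 1163 ft³/s, so channel A carries more.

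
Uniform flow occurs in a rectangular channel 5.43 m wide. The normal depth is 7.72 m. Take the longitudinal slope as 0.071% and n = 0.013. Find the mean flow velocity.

V = 3.26 m/s

Flow area A = b·y = 5.43 × 7.72 = 41.92 m². Wetted perimeter P = b + 2y = 5.43 + 2×7.72 = 20.87 m.
Hydraulic radius R = A/P = 41.92/20.87 = 2.009 m.
From Manning's equation, V = (1/n) R^(2/3) S^(1/2) = (1/0.013) × 2.009^(2/3) × 0.00071^(1/2) = 3.26 m/s.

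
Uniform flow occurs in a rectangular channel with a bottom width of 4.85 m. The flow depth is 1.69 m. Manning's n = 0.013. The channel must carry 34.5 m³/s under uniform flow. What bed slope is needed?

S = 0.00301

Flow area A = b·y = 4.85 × 1.69 = 8.196 m². Wetted perimeter P = b + 2y = 4.85 + 2×1.69 = 8.23 m.
Hydraulic radius R = A/P = 8.196/8.23 = 0.9959 m.
From Manning's equation, S = [nQ / (1 A R^(2/3))]² = [0.013 × 34.5 / (1 × 8.196 × 0.9959^(2/3))]² = 0.00301.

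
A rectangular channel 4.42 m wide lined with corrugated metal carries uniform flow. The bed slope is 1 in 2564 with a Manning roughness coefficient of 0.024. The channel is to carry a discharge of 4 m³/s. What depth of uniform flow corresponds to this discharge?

Manning's equation rearranged: A R^(2/3) = nQ / (1·√S) = 0.024 × 4 / (√0.00039) = 4.861.
Trying y = 1.54 m: A R^(2/3) = 6.381 — high.
Trying y = 1.14 m: A R^(2/3) = 4.167 — low.
Trying y = 1.27 m: A R^(2/3) = 4.864 — close enough.

y_n = 1.27 m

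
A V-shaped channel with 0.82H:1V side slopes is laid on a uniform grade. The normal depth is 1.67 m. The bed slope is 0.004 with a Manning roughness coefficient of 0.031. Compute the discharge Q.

For a triangular section with side slope z = 0.82: A = zy² = 0.82×1.67² = 2.287 m²; P = 2y√(1+z²) = 2×1.67×1.293 = 4.319 m.
Hydraulic radius R = A/P = 2.287/4.319 = 0.5295 m.
Manning's equation: Q = (1/n) A R^(2/3) S^(1/2) = (1/0.031) × 2.287 × 0.5295^(2/3) × 0.004^(1/2) = 3.05 m³/s.

Q = 3.05 m³/s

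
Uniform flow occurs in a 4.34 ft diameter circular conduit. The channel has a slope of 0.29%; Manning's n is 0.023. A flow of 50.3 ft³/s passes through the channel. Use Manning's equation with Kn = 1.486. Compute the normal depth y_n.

Manning's equation rearranged: A R^(2/3) = nQ / (1.486·√S) = 0.023 × 50.3 / (1.486 × √0.0029) = 14.46.
Try y = 2.5 ft: A R^(2/3) = 9.851 — short.
Try y = 3.91 ft: A R^(2/3) = 16.65 — over.
Try y = 3.3 ft: A R^(2/3) = 14.47 — ≈ 14.46.

y_n = 3.3 ft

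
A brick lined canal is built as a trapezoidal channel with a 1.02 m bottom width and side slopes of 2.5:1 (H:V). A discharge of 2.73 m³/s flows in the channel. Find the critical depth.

y_c = 0.582 m

At critical depth, Q² T / (g A³) = 1, i.e. A³/T = Q²/g = 2.73²/9.81 = 0.7597.
At y = 0.657 m: A³/T = 1.243 — too large.
At y = 0.46 m: A³/T = 0.2996 — too small.
At y = 0.582 m: A³/T = 0.7605 — close enough.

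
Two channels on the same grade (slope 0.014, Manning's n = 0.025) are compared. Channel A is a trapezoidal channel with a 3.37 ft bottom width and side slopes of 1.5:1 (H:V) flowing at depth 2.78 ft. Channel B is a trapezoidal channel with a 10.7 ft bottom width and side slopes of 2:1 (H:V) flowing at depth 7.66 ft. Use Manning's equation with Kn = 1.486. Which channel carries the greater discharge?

channel B

Channel A: With bottom width b = 3.37 ft and side slope z = 1.5: A = (b + zy)y = (3.37 + 1.5×2.78)×2.78 = 20.96 ft²; P = b + 2y√(1+z²) = 3.37 + 2×2.78×1.803 = 13.39 ft. Hydraulic radius R = A/P = 20.96/13.39 = 1.565 ft. Q_A = (1.486/0.025)·20.96·1.565^(2/3)·√0.014 = 198.7 ft³/s.
Channel B: With bottom width b = 10.7 ft and side slope z = 2: A = (b + zy)y = (10.7 + 2×7.66)×7.66 = 199.3 ft²; P = b + 2y√(1+z²) = 10.7 + 2×7.66×2.236 = 44.96 ft. Hydraulic radius R = A/P = 199.3/44.96 = 4.433 ft. Q_B = (1.486/0.025)·199.3·4.433^(2/3)·√0.014 = 3783 ft³/s.
Q_A = 198.7 ft³/s vs Q_B = 3783 ft³/s, so channel B carries more.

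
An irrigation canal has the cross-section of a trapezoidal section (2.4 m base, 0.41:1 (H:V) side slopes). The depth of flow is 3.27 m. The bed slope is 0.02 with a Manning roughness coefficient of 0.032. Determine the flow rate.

With bottom width b = 2.4 m and side slope z = 0.41: A = (b + zy)y = (2.4 + 0.41×3.27)×3.27 = 12.23 m²; P = b + 2y√(1+z²) = 2.4 + 2×3.27×1.081 = 9.468 m.
Hydraulic radius R = A/P = 12.23/9.468 = 1.292 m.
Manning's equation: Q = (1/n) A R^(2/3) S^(1/2) = (1/0.032) × 12.23 × 1.292^(2/3) × 0.02^(1/2) = 64.1 m³/s.

Q = 64.1 m³/s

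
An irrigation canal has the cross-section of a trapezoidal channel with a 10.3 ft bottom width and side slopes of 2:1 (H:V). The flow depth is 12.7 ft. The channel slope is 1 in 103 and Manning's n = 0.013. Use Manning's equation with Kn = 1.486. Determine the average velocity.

With bottom width b = 10.3 ft and side slope z = 2: A = (b + zy)y = (10.3 + 2×12.7)×12.7 = 453.4 ft²; P = b + 2y√(1+z²) = 10.3 + 2×12.7×2.236 = 67.1 ft.
Hydraulic radius R = A/P = 453.4/67.1 = 6.757 ft.
From Manning's equation, V = (1.486/n) R^(2/3) S^(1/2) = (1.486/0.013) × 6.757^(2/3) × 0.009709^(1/2) = 40.3 ft/s.

V = 40.3 ft/s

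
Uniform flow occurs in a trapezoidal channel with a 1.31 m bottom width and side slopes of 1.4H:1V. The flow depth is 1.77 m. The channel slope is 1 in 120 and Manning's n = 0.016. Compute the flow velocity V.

V = 5.34 m/s

With bottom width b = 1.31 m and side slope z = 1.4: A = (b + zy)y = (1.31 + 1.4×1.77)×1.77 = 6.705 m²; P = b + 2y√(1+z²) = 1.31 + 2×1.77×1.72 = 7.4 m.
Hydraulic radius R = A/P = 6.705/7.4 = 0.906 m.
From Manning's equation, V = (1/n) R^(2/3) S^(1/2) = (1/0.016) × 0.906^(2/3) × 0.008333^(1/2) = 5.34 m/s.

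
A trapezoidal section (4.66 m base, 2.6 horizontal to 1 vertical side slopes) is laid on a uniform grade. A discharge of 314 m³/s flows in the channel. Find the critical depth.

At critical depth, Q² T / (g A³) = 1, i.e. A³/T = Q²/g = 314²/9.81 = 10050.
Try y = 4.65 m: A³/T = 16380 — too large.
Try y = 4.15 m: A³/T = 10050 — matches.

y_c = 4.15 m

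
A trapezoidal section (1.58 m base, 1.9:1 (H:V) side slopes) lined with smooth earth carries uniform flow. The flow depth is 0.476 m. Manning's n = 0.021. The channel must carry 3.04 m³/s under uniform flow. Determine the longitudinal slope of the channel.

S = 0.013

With bottom width b = 1.58 m and side slope z = 1.9: A = (b + zy)y = (1.58 + 1.9×0.476)×0.476 = 1.183 m²; P = b + 2y√(1+z²) = 1.58 + 2×0.476×2.147 = 3.624 m.
Hydraulic radius R = A/P = 1.183/3.624 = 0.3263 m.
From Manning's equation, S = [nQ / (1 A R^(2/3))]² = [0.021 × 3.04 / (1 × 1.183 × 0.3263^(2/3))]² = 0.013.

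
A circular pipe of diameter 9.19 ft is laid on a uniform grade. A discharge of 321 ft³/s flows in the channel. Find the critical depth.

At critical depth, Q² T / (g A³) = 1, i.e. A³/T = Q²/g = 321²/32.2 = 3200.
At y = 5.33 ft: A³/T = 6998 — too large.
At y = 3.02 ft: A³/T = 792 — too small.
At y = 4.34 ft: A³/T = 3192 — close enough.

y_c = 4.34 ft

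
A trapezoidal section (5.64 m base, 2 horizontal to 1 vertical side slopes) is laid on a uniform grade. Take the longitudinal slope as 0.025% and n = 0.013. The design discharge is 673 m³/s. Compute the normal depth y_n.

Manning's equation rearranged: A R^(2/3) = nQ / (1·√S) = 0.013 × 673 / (√0.00025) = 553.3.
Trying y = 7.43 m: A R^(2/3) = 378.6 — short.
Trying y = 8.75 m: A R^(2/3) = 553.7 — close enough.

y_n = 8.75 m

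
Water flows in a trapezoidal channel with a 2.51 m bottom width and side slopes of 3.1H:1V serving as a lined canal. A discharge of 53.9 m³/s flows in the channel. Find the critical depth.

At critical depth, Q² T / (g A³) = 1, i.e. A³/T = Q²/g = 53.9²/9.81 = 296.1.
At y = 1.31 m: A³/T = 59.99 — too small.
At y = 2.38 m: A³/T = 754.9 — too large.
At y = 1.92 m: A³/T = 297.5 — matches.

y_c = 1.92 m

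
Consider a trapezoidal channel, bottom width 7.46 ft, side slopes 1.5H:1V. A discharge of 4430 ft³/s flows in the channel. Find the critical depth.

y_c = 11.8 ft

At critical depth, Q² T / (g A³) = 1, i.e. A³/T = Q²/g = 4430²/32.2 = 609500.
Trying y = 9.22 ft: A³/T = 215400 — low.
Trying y = 11.8 ft: A³/T = 610600 — matches.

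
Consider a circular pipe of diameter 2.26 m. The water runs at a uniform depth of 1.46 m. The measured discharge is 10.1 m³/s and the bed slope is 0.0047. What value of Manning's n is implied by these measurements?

For a circular section of diameter D = 2.26 m at depth y = 1.46 m, the central angle is θ = 2 arccos(1 − 2y/D) = 3.734 rad. Then A = (D²/8)(θ − sin θ) = 2.741 m² and P = Dθ/2 = 4.22 m.
Hydraulic radius R = A/P = 2.741/4.22 = 0.6495 m.
Rearranging Manning's equation: n = (1/Q) A R^(2/3) S^(1/2) = (1/10.1) × 2.741 × 0.6495^(2/3) × √0.0047 = 0.014.

n = 0.014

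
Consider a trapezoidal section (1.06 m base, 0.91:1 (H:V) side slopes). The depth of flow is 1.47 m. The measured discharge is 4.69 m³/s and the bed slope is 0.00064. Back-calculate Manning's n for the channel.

n = 0.015

With bottom width b = 1.06 m and side slope z = 0.91: A = (b + zy)y = (1.06 + 0.91×1.47)×1.47 = 3.525 m²; P = b + 2y√(1+z²) = 1.06 + 2×1.47×1.352 = 5.035 m.
Hydraulic radius R = A/P = 3.525/5.035 = 0.7 m.
Rearranging Manning's equation: n = (1/Q) A R^(2/3) S^(1/2) = (1/4.69) × 3.525 × 0.7^(2/3) × √0.00064 = 0.015.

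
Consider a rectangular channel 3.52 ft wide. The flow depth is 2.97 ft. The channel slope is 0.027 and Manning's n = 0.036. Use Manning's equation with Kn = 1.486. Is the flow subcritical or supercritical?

Flow area A = b·y = 3.52 × 2.97 = 10.45 ft². Wetted perimeter P = b + 2y = 3.52 + 2×2.97 = 9.46 ft.
Hydraulic radius R = A/P = 10.45/9.46 = 1.105 ft.
V = (1.486/n) R^(2/3) √S = (1.486/0.036) × 1.105^(2/3) × √0.027 = 7.25 ft/s. Hydraulic depth D_h = A/T = 10.45/3.52 = 2.97 ft.
Froude number Fr = V/√(g·D_h) = 7.25/√(32.2×2.97) = 0.741, which is less than 1, so the flow is subcritical.

subcritical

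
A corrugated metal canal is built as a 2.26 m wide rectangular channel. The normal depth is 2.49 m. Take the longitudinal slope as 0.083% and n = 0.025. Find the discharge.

Q = 5.48 m³/s

Flow area A = b·y = 2.26 × 2.49 = 5.627 m². Wetted perimeter P = b + 2y = 2.26 + 2×2.49 = 7.24 m.
Hydraulic radius R = A/P = 5.627/7.24 = 0.7773 m.
Manning's equation: Q = (1/n) A R^(2/3) S^(1/2) = (1/0.025) × 5.627 × 0.7773^(2/3) × 0.00083^(1/2) = 5.48 m³/s.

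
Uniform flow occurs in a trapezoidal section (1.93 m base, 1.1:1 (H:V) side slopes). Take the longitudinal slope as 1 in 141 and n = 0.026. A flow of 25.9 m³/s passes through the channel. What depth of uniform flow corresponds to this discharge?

Manning's equation rearranged: A R^(2/3) = nQ / (1·√S) = 0.026 × 25.9 / (√0.007092) = 7.996.
Try y = 1.74 m: A R^(2/3) = 6.426 — short.
Try y = 2.11 m: A R^(2/3) = 9.52 — over.
Try y = 1.94 m: A R^(2/3) = 8.011 — ≈ 7.996.

y_n = 1.94 m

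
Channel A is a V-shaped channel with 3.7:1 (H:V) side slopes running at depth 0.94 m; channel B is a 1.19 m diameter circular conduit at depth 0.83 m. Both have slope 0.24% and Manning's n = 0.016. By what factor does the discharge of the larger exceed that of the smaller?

4.67

Channel A: For a triangular section with side slope z = 3.7: A = zy² = 3.7×0.94² = 3.269 m²; P = 2y√(1+z²) = 2×0.94×3.833 = 7.206 m. Hydraulic radius R = A/P = 3.269/7.206 = 0.4537 m. Q_A = (1/0.016)·3.269·0.4537^(2/3)·√0.0024 = 5.911 m³/s.
Channel B: For a circular section of diameter D = 1.19 m at depth y = 0.83 m, the central angle is θ = 2 arccos(1 − 2y/D) = 3.954 rad. Then A = (D²/8)(θ − sin θ) = 0.8283 m² and P = Dθ/2 = 2.352 m. Hydraulic radius R = A/P = 0.8283/2.352 = 0.3521 m. Q_B = (1/0.016)·0.8283·0.3521^(2/3)·√0.0024 = 1.265 m³/s.
The larger discharge is 5.911 m³/s and the smaller is 1.265 m³/s; the ratio is 4.67.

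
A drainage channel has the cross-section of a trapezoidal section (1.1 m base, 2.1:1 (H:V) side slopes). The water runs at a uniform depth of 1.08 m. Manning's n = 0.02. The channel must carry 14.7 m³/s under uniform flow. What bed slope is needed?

S = 0.0131

With bottom width b = 1.1 m and side slope z = 2.1: A = (b + zy)y = (1.1 + 2.1×1.08)×1.08 = 3.637 m²; P = b + 2y√(1+z²) = 1.1 + 2×1.08×2.326 = 6.124 m.
Hydraulic radius R = A/P = 3.637/6.124 = 0.594 m.
From Manning's equation, S = [nQ / (1 A R^(2/3))]² = [0.02 × 14.7 / (1 × 3.637 × 0.594^(2/3))]² = 0.0131.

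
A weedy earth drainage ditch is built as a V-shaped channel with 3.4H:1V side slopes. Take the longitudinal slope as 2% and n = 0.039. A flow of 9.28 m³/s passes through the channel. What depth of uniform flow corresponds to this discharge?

y_n = 1.08 m

Manning's equation rearranged: A R^(2/3) = nQ / (1·√S) = 0.039 × 9.28 / (√0.02) = 2.559.
At y = 0.869 m: A R^(2/3) = 1.433 — low.
At y = 1.36 m: A R^(2/3) = 4.73 — high.
At y = 1.08 m: A R^(2/3) = 2.558 — close enough.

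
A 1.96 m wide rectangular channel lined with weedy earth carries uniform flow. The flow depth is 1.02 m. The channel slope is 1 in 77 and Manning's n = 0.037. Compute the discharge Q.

Flow area A = b·y = 1.96 × 1.02 = 1.999 m². Wetted perimeter P = b + 2y = 1.96 + 2×1.02 = 4 m.
Hydraulic radius R = A/P = 1.999/4 = 0.4998 m.
Manning's equation: Q = (1/n) A R^(2/3) S^(1/2) = (1/0.037) × 1.999 × 0.4998^(2/3) × 0.01299^(1/2) = 3.88 m³/s.

Q = 3.88 m³/s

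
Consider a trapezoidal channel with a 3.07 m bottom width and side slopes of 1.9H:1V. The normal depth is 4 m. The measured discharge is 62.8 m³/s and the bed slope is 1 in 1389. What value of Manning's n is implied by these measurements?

With bottom width b = 3.07 m and side slope z = 1.9: A = (b + zy)y = (3.07 + 1.9×4)×4 = 42.68 m²; P = b + 2y√(1+z²) = 3.07 + 2×4×2.147 = 20.25 m.
Hydraulic radius R = A/P = 42.68/20.25 = 2.108 m.
Rearranging Manning's equation: n = (1/Q) A R^(2/3) S^(1/2) = (1/62.8) × 42.68 × 2.108^(2/3) × √0.0007199 = 0.03.

n = 0.03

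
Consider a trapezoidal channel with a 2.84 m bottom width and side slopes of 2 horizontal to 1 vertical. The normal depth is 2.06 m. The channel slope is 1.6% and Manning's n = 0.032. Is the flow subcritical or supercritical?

supercritical

With bottom width b = 2.84 m and side slope z = 2: A = (b + zy)y = (2.84 + 2×2.06)×2.06 = 14.34 m²; P = b + 2y√(1+z²) = 2.84 + 2×2.06×2.236 = 12.05 m.
Hydraulic radius R = A/P = 14.34/12.05 = 1.19 m.
V = (1/n) R^(2/3) √S = (1/0.032) × 1.19^(2/3) × √0.016 = 4.438 m/s. Hydraulic depth D_h = A/T = 14.34/11.08 = 1.294 m.
Froude number Fr = V/√(g·D_h) = 4.438/√(9.81×1.294) = 1.25, which is greater than 1, so the flow is supercritical.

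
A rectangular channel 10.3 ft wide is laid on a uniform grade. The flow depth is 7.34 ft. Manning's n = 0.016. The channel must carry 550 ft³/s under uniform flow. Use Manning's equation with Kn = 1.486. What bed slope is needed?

S = 0.0014

Flow area A = b·y = 10.3 × 7.34 = 75.6 ft². Wetted perimeter P = b + 2y = 10.3 + 2×7.34 = 24.98 ft.
Hydraulic radius R = A/P = 75.6/24.98 = 3.027 ft.
From Manning's equation, S = [nQ / (1.486 A R^(2/3))]² = [0.016 × 550 / (1.486 × 75.6 × 3.027^(2/3))]² = 0.0014.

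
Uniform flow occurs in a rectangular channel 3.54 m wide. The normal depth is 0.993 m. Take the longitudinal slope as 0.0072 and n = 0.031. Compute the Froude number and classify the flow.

Flow area A = b·y = 3.54 × 0.993 = 3.515 m². Wetted perimeter P = b + 2y = 3.54 + 2×0.993 = 5.526 m.
Hydraulic radius R = A/P = 3.515/5.526 = 0.6361 m.
V = (1/n) R^(2/3) √S = (1/0.031) × 0.6361^(2/3) × √0.0072 = 2.025 m/s. Hydraulic depth D_h = A/T = 3.515/3.54 = 0.993 m.
Froude number Fr = V/√(g·D_h) = 2.025/√(9.81×0.993) = 0.649, which is less than 1, so the flow is subcritical.

subcritical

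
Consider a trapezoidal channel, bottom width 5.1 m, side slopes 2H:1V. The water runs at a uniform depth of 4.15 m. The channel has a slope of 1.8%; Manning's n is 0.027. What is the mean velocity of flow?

V = 8.78 m/s

With bottom width b = 5.1 m and side slope z = 2: A = (b + zy)y = (5.1 + 2×4.15)×4.15 = 55.61 m²; P = b + 2y√(1+z²) = 5.1 + 2×4.15×2.236 = 23.66 m.
Hydraulic radius R = A/P = 55.61/23.66 = 2.35 m.
From Manning's equation, V = (1/n) R^(2/3) S^(1/2) = (1/0.027) × 2.35^(2/3) × 0.018^(1/2) = 8.78 m/s.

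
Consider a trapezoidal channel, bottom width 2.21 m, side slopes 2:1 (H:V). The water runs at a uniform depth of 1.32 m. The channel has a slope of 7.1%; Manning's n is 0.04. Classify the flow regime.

supercritical

With bottom width b = 2.21 m and side slope z = 2: A = (b + zy)y = (2.21 + 2×1.32)×1.32 = 6.402 m²; P = b + 2y√(1+z²) = 2.21 + 2×1.32×2.236 = 8.113 m.
Hydraulic radius R = A/P = 6.402/8.113 = 0.7891 m.
V = (1/n) R^(2/3) √S = (1/0.04) × 0.7891^(2/3) × √0.071 = 5.688 m/s. Hydraulic depth D_h = A/T = 6.402/7.49 = 0.8547 m.
Froude number Fr = V/√(g·D_h) = 5.688/√(9.81×0.8547) = 1.96, which is greater than 1, so the flow is supercritical.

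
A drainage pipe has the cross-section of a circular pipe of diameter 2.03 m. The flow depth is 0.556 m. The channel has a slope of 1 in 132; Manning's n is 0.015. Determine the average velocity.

V = 2.72 m/s

For a circular section of diameter D = 2.03 m at depth y = 0.556 m, the central angle is θ = 2 arccos(1 − 2y/D) = 2.203 rad. Then A = (D²/8)(θ − sin θ) = 0.7193 m² and P = Dθ/2 = 2.236 m.
Hydraulic radius R = A/P = 0.7193/2.236 = 0.3217 m.
From Manning's equation, V = (1/n) R^(2/3) S^(1/2) = (1/0.015) × 0.3217^(2/3) × 0.007576^(1/2) = 2.72 m/s.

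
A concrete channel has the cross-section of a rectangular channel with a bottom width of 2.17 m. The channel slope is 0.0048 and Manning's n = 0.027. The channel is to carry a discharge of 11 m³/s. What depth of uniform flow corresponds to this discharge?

Manning's equation rearranged: A R^(2/3) = nQ / (1·√S) = 0.027 × 11 / (√0.0048) = 4.287.
Try y = 2.13 m: A R^(2/3) = 3.709 — too small.
Try y = 2.4 m: A R^(2/3) = 4.288 — close enough.

y_n = 2.4 m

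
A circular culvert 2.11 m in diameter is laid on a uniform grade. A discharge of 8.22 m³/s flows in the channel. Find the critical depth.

At critical depth, Q² T / (g A³) = 1, i.e. A³/T = Q²/g = 8.22²/9.81 = 6.888.
Try y = 1.16 m: A³/T = 3.639 — short.
Try y = 1.37 m: A³/T = 6.89 — ≈ 6.888.

y_c = 1.37 m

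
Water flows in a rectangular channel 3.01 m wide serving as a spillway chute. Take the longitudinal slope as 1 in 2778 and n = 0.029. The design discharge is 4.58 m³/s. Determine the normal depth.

y_n = 2.44 m

Manning's equation rearranged: A R^(2/3) = nQ / (1·√S) = 0.029 × 4.58 / (√0.00036) = 7.001.
Trying y = 1.88 m: A R^(2/3) = 5.021 — too small.
Trying y = 2.44 m: A R^(2/3) = 7.002 — matches.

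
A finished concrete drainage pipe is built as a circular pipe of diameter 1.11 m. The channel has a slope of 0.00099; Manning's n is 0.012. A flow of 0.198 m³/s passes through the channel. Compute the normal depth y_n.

Manning's equation rearranged: A R^(2/3) = nQ / (1·√S) = 0.012 × 0.198 / (√0.00099) = 0.07551.
Trying y = 0.411 m: A R^(2/3) = 0.1203 — over.
Trying y = 0.266 m: A R^(2/3) = 0.05185 — short.
Trying y = 0.322 m: A R^(2/3) = 0.07553 — ≈ 0.07551.

y_n = 0.322 m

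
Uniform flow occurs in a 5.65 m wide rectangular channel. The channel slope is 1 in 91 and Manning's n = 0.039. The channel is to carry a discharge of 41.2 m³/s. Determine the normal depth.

y_n = 2.31 m

Manning's equation rearranged: A R^(2/3) = nQ / (1·√S) = 0.039 × 41.2 / (√0.01099) = 15.33.
Trying y = 2.54 m: A R^(2/3) = 17.42 — over.
Trying y = 1.97 m: A R^(2/3) = 12.29 — short.
Trying y = 2.31 m: A R^(2/3) = 15.31 — close enough.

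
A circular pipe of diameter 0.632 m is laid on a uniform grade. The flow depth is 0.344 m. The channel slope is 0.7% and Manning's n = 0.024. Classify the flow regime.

For a circular section of diameter D = 0.632 m at depth y = 0.344 m, the central angle is θ = 2 arccos(1 − 2y/D) = 3.319 rad. Then A = (D²/8)(θ − sin θ) = 0.1745 m² and P = Dθ/2 = 1.049 m.
Hydraulic radius R = A/P = 0.1745/1.049 = 0.1664 m.
V = (1/n) R^(2/3) √S = (1/0.024) × 0.1664^(2/3) × √0.007 = 1.055 m/s. Hydraulic depth D_h = A/T = 0.1745/0.6295 = 0.2772 m.
Froude number Fr = V/√(g·D_h) = 1.055/√(9.81×0.2772) = 0.64, which is less than 1, so the flow is subcritical.

subcritical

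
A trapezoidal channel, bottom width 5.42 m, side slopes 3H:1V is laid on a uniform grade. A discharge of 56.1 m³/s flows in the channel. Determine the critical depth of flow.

y_c = 1.64 m

At critical depth, Q² T / (g A³) = 1, i.e. A³/T = Q²/g = 56.1²/9.81 = 320.8.
Trying y = 1.23 m: A³/T = 109.9 — low.
Trying y = 2.02 m: A³/T = 711 — high.
Trying y = 1.64 m: A³/T = 319.5 — matches.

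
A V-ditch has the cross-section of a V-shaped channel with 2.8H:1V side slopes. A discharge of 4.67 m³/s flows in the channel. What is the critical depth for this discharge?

At critical depth, Q² T / (g A³) = 1, i.e. A³/T = Q²/g = 4.67²/9.81 = 2.223.
At y = 1.13 m: A³/T = 7.222 — high.
At y = 0.775 m: A³/T = 1.096 — low.
At y = 0.893 m: A³/T = 2.226 — ≈ 2.223.

y_c = 0.893 m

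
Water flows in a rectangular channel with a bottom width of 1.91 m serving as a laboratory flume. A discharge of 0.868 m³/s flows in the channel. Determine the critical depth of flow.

For a rectangular channel, critical depth y_c = (q²/g)^(1/3) where q = Q/b = 0.868/1.91 = 0.4545 m²/s.
So y_c = (0.4545²/9.81)^(1/3) = 0.276 m.

y_c = 0.276 m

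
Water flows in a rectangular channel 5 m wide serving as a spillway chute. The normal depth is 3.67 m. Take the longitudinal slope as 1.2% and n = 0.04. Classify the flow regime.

Flow area A = b·y = 5 × 3.67 = 18.35 m². Wetted perimeter P = b + 2y = 5 + 2×3.67 = 12.34 m.
Hydraulic radius R = A/P = 18.35/12.34 = 1.487 m.
V = (1/n) R^(2/3) √S = (1/0.04) × 1.487^(2/3) × √0.012 = 3.568 m/s. Hydraulic depth D_h = A/T = 18.35/5 = 3.67 m.
Froude number Fr = V/√(g·D_h) = 3.568/√(9.81×3.67) = 0.595, which is less than 1, so the flow is subcritical.

subcritical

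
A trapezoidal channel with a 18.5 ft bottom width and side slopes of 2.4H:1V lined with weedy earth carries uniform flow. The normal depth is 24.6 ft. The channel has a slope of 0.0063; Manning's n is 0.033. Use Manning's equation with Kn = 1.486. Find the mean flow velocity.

With bottom width b = 18.5 ft and side slope z = 2.4: A = (b + zy)y = (18.5 + 2.4×24.6)×24.6 = 1907 ft²; P = b + 2y√(1+z²) = 18.5 + 2×24.6×2.6 = 146.4 ft.
Hydraulic radius R = A/P = 1907/146.4 = 13.03 ft.
From Manning's equation, V = (1.486/n) R^(2/3) S^(1/2) = (1.486/0.033) × 13.03^(2/3) × 0.0063^(1/2) = 19.8 ft/s.

V = 19.8 ft/s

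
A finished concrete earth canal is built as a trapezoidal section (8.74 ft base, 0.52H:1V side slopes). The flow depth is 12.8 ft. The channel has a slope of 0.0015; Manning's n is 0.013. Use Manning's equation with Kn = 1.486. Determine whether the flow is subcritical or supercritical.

With bottom width b = 8.74 ft and side slope z = 0.52: A = (b + zy)y = (8.74 + 0.52×12.8)×12.8 = 197.1 ft²; P = b + 2y√(1+z²) = 8.74 + 2×12.8×1.127 = 37.59 ft.
Hydraulic radius R = A/P = 197.1/37.59 = 5.242 ft.
V = (1.486/n) R^(2/3) √S = (1.486/0.013) × 5.242^(2/3) × √0.0015 = 13.36 ft/s. Hydraulic depth D_h = A/T = 197.1/22.05 = 8.937 ft.
Froude number Fr = V/√(g·D_h) = 13.36/√(32.2×8.937) = 0.788, which is less than 1, so the flow is subcritical.

subcritical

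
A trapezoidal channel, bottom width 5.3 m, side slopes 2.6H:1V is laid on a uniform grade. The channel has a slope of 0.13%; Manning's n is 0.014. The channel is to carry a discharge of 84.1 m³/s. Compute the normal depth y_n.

Manning's equation rearranged: A R^(2/3) = nQ / (1·√S) = 0.014 × 84.1 / (√0.0013) = 32.66.
At y = 2.53 m: A R^(2/3) = 40.24 — too large.
At y = 1.8 m: A R^(2/3) = 19.97 — too small.
At y = 2.29 m: A R^(2/3) = 32.67 — close enough.

y_n = 2.29 m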